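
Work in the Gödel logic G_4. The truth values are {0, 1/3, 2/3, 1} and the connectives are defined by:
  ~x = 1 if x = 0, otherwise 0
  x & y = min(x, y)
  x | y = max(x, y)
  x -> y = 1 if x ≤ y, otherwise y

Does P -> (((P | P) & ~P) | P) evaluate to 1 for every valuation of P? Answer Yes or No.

Yes

P = 0 ↦ 1
P = 1/3 ↦ 1
P = 2/3 ↦ 1
P = 1 ↦ 1
Every assignment gives a value ≥ 1.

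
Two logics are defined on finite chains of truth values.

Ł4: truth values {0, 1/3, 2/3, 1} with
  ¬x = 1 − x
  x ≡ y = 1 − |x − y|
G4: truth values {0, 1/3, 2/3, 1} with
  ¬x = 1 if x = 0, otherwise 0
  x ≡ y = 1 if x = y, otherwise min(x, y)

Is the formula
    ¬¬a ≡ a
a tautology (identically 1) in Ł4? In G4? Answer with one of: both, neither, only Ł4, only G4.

only Ł4

In Ł4: every assignment gives 1 — tautology.
In G4: at a = 1/3 the value is 1/3 — not a tautology.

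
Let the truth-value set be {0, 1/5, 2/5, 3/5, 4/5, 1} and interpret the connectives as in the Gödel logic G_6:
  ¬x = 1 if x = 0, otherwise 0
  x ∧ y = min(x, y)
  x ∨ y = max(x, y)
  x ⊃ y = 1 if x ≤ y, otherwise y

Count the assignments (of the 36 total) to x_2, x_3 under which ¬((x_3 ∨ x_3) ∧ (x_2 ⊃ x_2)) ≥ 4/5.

6

value 1: 6 assignments (counts)
value 0: 30 assignments
So 6 of the 36 assignments meet the threshold.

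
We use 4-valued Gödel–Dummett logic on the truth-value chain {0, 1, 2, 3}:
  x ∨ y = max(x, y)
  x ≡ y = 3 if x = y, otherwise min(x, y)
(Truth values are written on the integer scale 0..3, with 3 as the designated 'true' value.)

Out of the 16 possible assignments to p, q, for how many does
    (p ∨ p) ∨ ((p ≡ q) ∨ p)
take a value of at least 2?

p = 0, q = 0 ↦ 3  ≥
p = 0, q = 1 ↦ 0  <
p = 0, q = 2 ↦ 0  <
p = 0, q = 3 ↦ 0  <
p = 1, q = 0 ↦ 1  <
p = 1, q = 1 ↦ 3  ≥
p = 1, q = 2 ↦ 1  <
p = 1, q = 3 ↦ 1  <
p = 2, q = 0 ↦ 2  ≥
p = 2, q = 1 ↦ 2  ≥
p = 2, q = 2 ↦ 3  ≥
p = 2, q = 3 ↦ 2  ≥
p = 3, q = 0 ↦ 3  ≥
p = 3, q = 1 ↦ 3  ≥
p = 3, q = 2 ↦ 3  ≥
p = 3, q = 3 ↦ 3  ≥
So 10 of the 16 assignments meet the threshold.

10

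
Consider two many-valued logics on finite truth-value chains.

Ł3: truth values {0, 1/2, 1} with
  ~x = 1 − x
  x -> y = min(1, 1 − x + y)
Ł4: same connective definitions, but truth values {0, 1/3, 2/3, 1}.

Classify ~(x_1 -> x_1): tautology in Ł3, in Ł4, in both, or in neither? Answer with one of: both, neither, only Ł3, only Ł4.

In Ł3: at x_1 = 0 the value is 0 — not a tautology.
In Ł4: at x_1 = 0 the value is 0 — not a tautology.

neither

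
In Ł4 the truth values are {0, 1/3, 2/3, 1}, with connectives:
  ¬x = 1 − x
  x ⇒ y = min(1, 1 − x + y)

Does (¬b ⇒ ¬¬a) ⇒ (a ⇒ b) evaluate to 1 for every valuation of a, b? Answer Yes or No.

Counterexample: take a = 2/3, b = 0.
¬b = ¬0 = 1
¬a = ¬2/3 = 1/3
¬¬a = ¬1/3 = 2/3
¬b ⇒ ¬¬a = 1 ⇒ 2/3 = 2/3
a ⇒ b = 2/3 ⇒ 0 = 1/3
(¬b ⇒ ¬¬a) ⇒ (a ⇒ b) = 2/3 ⇒ 1/3 = 2/3
This gives 2/3 ≠ 1.

No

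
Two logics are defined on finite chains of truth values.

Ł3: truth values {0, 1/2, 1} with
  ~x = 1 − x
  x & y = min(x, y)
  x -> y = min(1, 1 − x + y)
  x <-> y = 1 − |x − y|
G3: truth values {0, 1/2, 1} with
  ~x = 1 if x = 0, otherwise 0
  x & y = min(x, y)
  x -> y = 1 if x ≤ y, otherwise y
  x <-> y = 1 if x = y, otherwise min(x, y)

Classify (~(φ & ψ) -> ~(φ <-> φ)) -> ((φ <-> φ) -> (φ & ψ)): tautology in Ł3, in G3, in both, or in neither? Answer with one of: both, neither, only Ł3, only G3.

In Ł3: every assignment gives 1 — tautology.
In G3: at φ = 1/2, ψ = 1/2 the value is 1/2 — not a tautology.

only Ł3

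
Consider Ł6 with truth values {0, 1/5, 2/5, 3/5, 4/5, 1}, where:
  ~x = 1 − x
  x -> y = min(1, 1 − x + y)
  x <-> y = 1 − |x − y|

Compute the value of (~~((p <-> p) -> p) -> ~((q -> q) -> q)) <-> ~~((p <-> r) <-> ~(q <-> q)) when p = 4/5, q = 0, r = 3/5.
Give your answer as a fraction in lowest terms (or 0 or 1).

1/5

p <-> p = 4/5 <-> 4/5 = 1
(p <-> p) -> p = 1 -> 4/5 = 4/5
~((p <-> p) -> p) = ~4/5 = 1/5
~~((p <-> p) -> p) = ~1/5 = 4/5
q -> q = 0 -> 0 = 1
(q -> q) -> q = 1 -> 0 = 0
~((q -> q) -> q) = ~0 = 1
~~((p <-> p) -> p) -> ~((q -> q) -> q) = 4/5 -> 1 = 1
p <-> r = 4/5 <-> 3/5 = 4/5
q <-> q = 0 <-> 0 = 1
~(q <-> q) = ~1 = 0
(p <-> r) <-> ~(q <-> q) = 4/5 <-> 0 = 1/5
~((p <-> r) <-> ~(q <-> q)) = ~1/5 = 4/5
~~((p <-> r) <-> ~(q <-> q)) = ~4/5 = 1/5
(~~((p <-> p) -> p) -> ~((q -> q) -> q)) <-> ~~((p <-> r) <-> ~(q <-> q)) = 1 <-> 1/5 = 1/5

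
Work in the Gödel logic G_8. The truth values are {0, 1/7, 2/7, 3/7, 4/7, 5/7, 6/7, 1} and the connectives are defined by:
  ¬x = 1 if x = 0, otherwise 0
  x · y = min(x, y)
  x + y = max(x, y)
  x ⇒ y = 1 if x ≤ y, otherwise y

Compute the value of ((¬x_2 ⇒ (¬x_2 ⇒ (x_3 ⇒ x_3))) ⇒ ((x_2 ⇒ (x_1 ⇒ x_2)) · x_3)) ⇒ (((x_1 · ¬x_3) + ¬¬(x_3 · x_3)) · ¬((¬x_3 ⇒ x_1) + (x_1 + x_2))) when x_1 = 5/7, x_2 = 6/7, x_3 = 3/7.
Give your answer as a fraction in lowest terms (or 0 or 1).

¬x_2 = ¬6/7 = 0
¬x_2 = ¬6/7 = 0
x_3 ⇒ x_3 = 3/7 ⇒ 3/7 = 1
¬x_2 ⇒ (x_3 ⇒ x_3) = 0 ⇒ 1 = 1
¬x_2 ⇒ (¬x_2 ⇒ (x_3 ⇒ x_3)) = 0 ⇒ 1 = 1
x_1 ⇒ x_2 = 5/7 ⇒ 6/7 = 1
x_2 ⇒ (x_1 ⇒ x_2) = 6/7 ⇒ 1 = 1
(x_2 ⇒ (x_1 ⇒ x_2)) · x_3 = 1 · 3/7 = 3/7
(¬x_2 ⇒ (¬x_2 ⇒ (x_3 ⇒ x_3))) ⇒ ((x_2 ⇒ (x_1 ⇒ x_2)) · x_3) = 1 ⇒ 3/7 = 3/7
¬x_3 = ¬3/7 = 0
x_1 · ¬x_3 = 5/7 · 0 = 0
x_3 · x_3 = 3/7 · 3/7 = 3/7
¬(x_3 · x_3) = ¬3/7 = 0
¬¬(x_3 · x_3) = ¬0 = 1
(x_1 · ¬x_3) + ¬¬(x_3 · x_3) = 0 + 1 = 1
¬x_3 = ¬3/7 = 0
¬x_3 ⇒ x_1 = 0 ⇒ 5/7 = 1
x_1 + x_2 = 5/7 + 6/7 = 6/7
(¬x_3 ⇒ x_1) + (x_1 + x_2) = 1 + 6/7 = 1
¬((¬x_3 ⇒ x_1) + (x_1 + x_2)) = ¬1 = 0
((x_1 · ¬x_3) + ¬¬(x_3 · x_3)) · ¬((¬x_3 ⇒ x_1) + (x_1 + x_2)) = 1 · 0 = 0
((¬x_2 ⇒ (¬x_2 ⇒ (x_3 ⇒ x_3))) ⇒ ((x_2 ⇒ (x_1 ⇒ x_2)) · x_3)) ⇒ (((x_1 · ¬x_3) + ¬¬(x_3 · x_3)) · ¬((¬x_3 ⇒ x_1) + (x_1 + x_2))) = 3/7 ⇒ 0 = 0

0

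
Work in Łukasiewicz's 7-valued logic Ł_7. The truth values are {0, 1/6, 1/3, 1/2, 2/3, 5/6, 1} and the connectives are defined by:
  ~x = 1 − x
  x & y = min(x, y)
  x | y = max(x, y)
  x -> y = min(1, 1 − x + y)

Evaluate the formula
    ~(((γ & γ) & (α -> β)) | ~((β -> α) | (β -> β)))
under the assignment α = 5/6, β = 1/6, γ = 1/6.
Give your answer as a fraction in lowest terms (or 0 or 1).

γ & γ = 1/6 & 1/6 = 1/6
α -> β = 5/6 -> 1/6 = 1/3
(γ & γ) & (α -> β) = 1/6 & 1/3 = 1/6
β -> α = 1/6 -> 5/6 = 1
β -> β = 1/6 -> 1/6 = 1
(β -> α) | (β -> β) = 1 | 1 = 1
~((β -> α) | (β -> β)) = ~1 = 0
((γ & γ) & (α -> β)) | ~((β -> α) | (β -> β)) = 1/6 | 0 = 1/6
~(((γ & γ) & (α -> β)) | ~((β -> α) | (β -> β))) = ~1/6 = 5/6

5/6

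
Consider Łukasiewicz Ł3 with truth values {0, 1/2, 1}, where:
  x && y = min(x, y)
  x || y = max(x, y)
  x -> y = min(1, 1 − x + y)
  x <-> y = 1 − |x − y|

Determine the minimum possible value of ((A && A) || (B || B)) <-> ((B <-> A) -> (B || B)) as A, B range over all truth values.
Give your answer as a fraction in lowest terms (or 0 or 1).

1/2

Take A = 0, B = 1/2:
A && A = 0 && 0 = 0
B || B = 1/2 || 1/2 = 1/2
(A && A) || (B || B) = 0 || 1/2 = 1/2
B <-> A = 1/2 <-> 0 = 1/2
B || B = 1/2 || 1/2 = 1/2
(B <-> A) -> (B || B) = 1/2 -> 1/2 = 1
((A && A) || (B || B)) <-> ((B <-> A) -> (B || B)) = 1/2 <-> 1 = 1/2
No assignment yields a value below 1/2, so this is the minimum.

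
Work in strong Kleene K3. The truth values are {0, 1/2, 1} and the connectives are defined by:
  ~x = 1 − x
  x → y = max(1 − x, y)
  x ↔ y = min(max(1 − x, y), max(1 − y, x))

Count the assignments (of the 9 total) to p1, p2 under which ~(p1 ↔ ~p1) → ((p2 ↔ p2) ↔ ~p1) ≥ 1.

2

p1 = 0, p2 = 0 ↦ 1  ≥
p1 = 0, p2 = 1/2 ↦ 1/2  <
p1 = 0, p2 = 1 ↦ 1  ≥
p1 = 1/2, p2 = 0 ↦ 1/2  <
p1 = 1/2, p2 = 1/2 ↦ 1/2  <
p1 = 1/2, p2 = 1 ↦ 1/2  <
p1 = 1, p2 = 0 ↦ 0  <
p1 = 1, p2 = 1/2 ↦ 1/2  <
p1 = 1, p2 = 1 ↦ 0  <
So 2 of the 9 assignments meet the threshold.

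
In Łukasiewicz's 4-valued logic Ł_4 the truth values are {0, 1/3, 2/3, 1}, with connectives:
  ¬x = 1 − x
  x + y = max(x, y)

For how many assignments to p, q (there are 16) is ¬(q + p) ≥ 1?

p = 0, q = 0 ↦ 1  ≥
p = 0, q = 1/3 ↦ 2/3  <
p = 0, q = 2/3 ↦ 1/3  <
p = 0, q = 1 ↦ 0  <
p = 1/3, q = 0 ↦ 2/3  <
p = 1/3, q = 1/3 ↦ 2/3  <
p = 1/3, q = 2/3 ↦ 1/3  <
p = 1/3, q = 1 ↦ 0  <
p = 2/3, q = 0 ↦ 1/3  <
p = 2/3, q = 1/3 ↦ 1/3  <
p = 2/3, q = 2/3 ↦ 1/3  <
p = 2/3, q = 1 ↦ 0  <
p = 1, q = 0 ↦ 0  <
p = 1, q = 1/3 ↦ 0  <
p = 1, q = 2/3 ↦ 0  <
p = 1, q = 1 ↦ 0  <
So 1 of the 16 assignments meets the threshold.

1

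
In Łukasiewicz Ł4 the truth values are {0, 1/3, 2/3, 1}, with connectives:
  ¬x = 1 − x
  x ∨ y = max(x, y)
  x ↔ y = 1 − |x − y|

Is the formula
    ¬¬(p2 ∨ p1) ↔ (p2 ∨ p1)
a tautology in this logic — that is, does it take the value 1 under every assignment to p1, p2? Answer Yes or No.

Yes

p1 = 0, p2 = 0 ↦ 1
p1 = 0, p2 = 1/3 ↦ 1
p1 = 0, p2 = 2/3 ↦ 1
p1 = 0, p2 = 1 ↦ 1
p1 = 1/3, p2 = 0 ↦ 1
p1 = 1/3, p2 = 1/3 ↦ 1
p1 = 1/3, p2 = 2/3 ↦ 1
p1 = 1/3, p2 = 1 ↦ 1
p1 = 2/3, p2 = 0 ↦ 1
p1 = 2/3, p2 = 1/3 ↦ 1
p1 = 2/3, p2 = 2/3 ↦ 1
p1 = 2/3, p2 = 1 ↦ 1
p1 = 1, p2 = 0 ↦ 1
p1 = 1, p2 = 1/3 ↦ 1
p1 = 1, p2 = 2/3 ↦ 1
p1 = 1, p2 = 1 ↦ 1
Every assignment gives a value ≥ 1.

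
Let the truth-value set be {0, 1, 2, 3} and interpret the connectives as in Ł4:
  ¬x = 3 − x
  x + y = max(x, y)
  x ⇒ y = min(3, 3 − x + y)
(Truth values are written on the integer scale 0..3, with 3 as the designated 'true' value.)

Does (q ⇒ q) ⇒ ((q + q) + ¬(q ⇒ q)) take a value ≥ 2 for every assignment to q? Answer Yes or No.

Counterexample: take q = 0.
q ⇒ q = 0 ⇒ 0 = 3
q + q = 0 + 0 = 0
q ⇒ q = 0 ⇒ 0 = 3
¬(q ⇒ q) = ¬3 = 0
(q + q) + ¬(q ⇒ q) = 0 + 0 = 0
(q ⇒ q) ⇒ ((q + q) + ¬(q ⇒ q)) = 3 ⇒ 0 = 0
This gives 0, which is below 2.

No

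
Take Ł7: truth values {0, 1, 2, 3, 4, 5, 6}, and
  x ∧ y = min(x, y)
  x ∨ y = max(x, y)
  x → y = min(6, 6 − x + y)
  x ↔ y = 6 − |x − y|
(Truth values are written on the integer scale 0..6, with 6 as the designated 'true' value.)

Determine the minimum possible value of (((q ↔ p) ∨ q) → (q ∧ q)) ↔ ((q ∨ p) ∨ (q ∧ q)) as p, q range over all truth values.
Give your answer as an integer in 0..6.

3

Take p = 0, q = 3:
q ↔ p = 3 ↔ 0 = 3
(q ↔ p) ∨ q = 3 ∨ 3 = 3
q ∧ q = 3 ∧ 3 = 3
((q ↔ p) ∨ q) → (q ∧ q) = 3 → 3 = 6
q ∨ p = 3 ∨ 0 = 3
q ∧ q = 3 ∧ 3 = 3
(q ∨ p) ∨ (q ∧ q) = 3 ∨ 3 = 3
(((q ↔ p) ∨ q) → (q ∧ q)) ↔ ((q ∨ p) ∨ (q ∧ q)) = 6 ↔ 3 = 3
No assignment yields a value below 3, so this is the minimum.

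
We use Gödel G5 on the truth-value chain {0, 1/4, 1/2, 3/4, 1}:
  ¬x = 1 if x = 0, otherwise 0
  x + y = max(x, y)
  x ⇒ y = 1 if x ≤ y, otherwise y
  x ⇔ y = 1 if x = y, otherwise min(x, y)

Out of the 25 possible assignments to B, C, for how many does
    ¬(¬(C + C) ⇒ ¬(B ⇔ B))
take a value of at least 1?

5

value 1: 5 assignments (counts)
value 0: 20 assignments
So 5 of the 25 assignments meet the threshold.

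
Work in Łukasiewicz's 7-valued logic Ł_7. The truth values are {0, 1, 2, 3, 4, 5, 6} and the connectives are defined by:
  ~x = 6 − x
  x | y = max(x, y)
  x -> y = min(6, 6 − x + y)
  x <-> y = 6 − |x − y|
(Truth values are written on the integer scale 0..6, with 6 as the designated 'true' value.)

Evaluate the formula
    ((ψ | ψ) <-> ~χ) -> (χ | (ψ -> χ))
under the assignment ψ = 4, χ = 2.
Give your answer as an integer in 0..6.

ψ | ψ = 4 | 4 = 4
~χ = ~2 = 4
(ψ | ψ) <-> ~χ = 4 <-> 4 = 6
ψ -> χ = 4 -> 2 = 4
χ | (ψ -> χ) = 2 | 4 = 4
((ψ | ψ) <-> ~χ) -> (χ | (ψ -> χ)) = 6 -> 4 = 4

4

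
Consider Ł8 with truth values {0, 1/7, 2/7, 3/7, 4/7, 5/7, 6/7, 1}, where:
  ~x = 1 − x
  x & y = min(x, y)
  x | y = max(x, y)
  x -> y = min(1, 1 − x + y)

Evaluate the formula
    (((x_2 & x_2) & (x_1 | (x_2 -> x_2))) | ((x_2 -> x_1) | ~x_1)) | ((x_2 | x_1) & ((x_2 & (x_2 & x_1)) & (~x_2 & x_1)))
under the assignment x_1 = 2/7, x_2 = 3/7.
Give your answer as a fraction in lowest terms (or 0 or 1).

x_2 & x_2 = 3/7 & 3/7 = 3/7
x_2 -> x_2 = 3/7 -> 3/7 = 1
x_1 | (x_2 -> x_2) = 2/7 | 1 = 1
(x_2 & x_2) & (x_1 | (x_2 -> x_2)) = 3/7 & 1 = 3/7
x_2 -> x_1 = 3/7 -> 2/7 = 6/7
~x_1 = ~2/7 = 5/7
(x_2 -> x_1) | ~x_1 = 6/7 | 5/7 = 6/7
((x_2 & x_2) & (x_1 | (x_2 -> x_2))) | ((x_2 -> x_1) | ~x_1) = 3/7 | 6/7 = 6/7
x_2 | x_1 = 3/7 | 2/7 = 3/7
x_2 & x_1 = 3/7 & 2/7 = 2/7
x_2 & (x_2 & x_1) = 3/7 & 2/7 = 2/7
~x_2 = ~3/7 = 4/7
~x_2 & x_1 = 4/7 & 2/7 = 2/7
(x_2 & (x_2 & x_1)) & (~x_2 & x_1) = 2/7 & 2/7 = 2/7
(x_2 | x_1) & ((x_2 & (x_2 & x_1)) & (~x_2 & x_1)) = 3/7 & 2/7 = 2/7
(((x_2 & x_2) & (x_1 | (x_2 -> x_2))) | ((x_2 -> x_1) | ~x_1)) | ((x_2 | x_1) & ((x_2 & (x_2 & x_1)) & (~x_2 & x_1))) = 6/7 | 2/7 = 6/7

6/7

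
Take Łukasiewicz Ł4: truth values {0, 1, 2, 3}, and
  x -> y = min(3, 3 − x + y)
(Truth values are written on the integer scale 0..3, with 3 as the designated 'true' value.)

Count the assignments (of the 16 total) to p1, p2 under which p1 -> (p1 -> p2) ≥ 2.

14

p1 = 0, p2 = 0 ↦ 3  ≥
p1 = 0, p2 = 1 ↦ 3  ≥
p1 = 0, p2 = 2 ↦ 3  ≥
p1 = 0, p2 = 3 ↦ 3  ≥
p1 = 1, p2 = 0 ↦ 3  ≥
p1 = 1, p2 = 1 ↦ 3  ≥
p1 = 1, p2 = 2 ↦ 3  ≥
p1 = 1, p2 = 3 ↦ 3  ≥
p1 = 2, p2 = 0 ↦ 2  ≥
p1 = 2, p2 = 1 ↦ 3  ≥
p1 = 2, p2 = 2 ↦ 3  ≥
p1 = 2, p2 = 3 ↦ 3  ≥
p1 = 3, p2 = 0 ↦ 0  <
p1 = 3, p2 = 1 ↦ 1  <
p1 = 3, p2 = 2 ↦ 2  ≥
p1 = 3, p2 = 3 ↦ 3  ≥
So 14 of the 16 assignments meet the threshold.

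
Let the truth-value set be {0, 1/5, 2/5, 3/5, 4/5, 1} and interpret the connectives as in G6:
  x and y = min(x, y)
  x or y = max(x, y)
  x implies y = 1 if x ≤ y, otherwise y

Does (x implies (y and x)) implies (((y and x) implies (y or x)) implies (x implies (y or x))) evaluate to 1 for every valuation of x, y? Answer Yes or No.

Yes

At x = 2/5, y = 4/5, for instance:
y and x = 4/5 and 2/5 = 2/5
x implies (y and x) = 2/5 implies 2/5 = 1
y or x = 4/5 or 2/5 = 4/5
(y and x) implies (y or x) = 2/5 implies 4/5 = 1
x implies (y or x) = 2/5 implies 4/5 = 1
((y and x) implies (y or x)) implies (x implies (y or x)) = 1 implies 1 = 1
(x implies (y and x)) implies (((y and x) implies (y or x)) implies (x implies (y or x))) = 1 implies 1 = 1
and checking the remaining 35 assignments likewise gives ≥ 1 in every case.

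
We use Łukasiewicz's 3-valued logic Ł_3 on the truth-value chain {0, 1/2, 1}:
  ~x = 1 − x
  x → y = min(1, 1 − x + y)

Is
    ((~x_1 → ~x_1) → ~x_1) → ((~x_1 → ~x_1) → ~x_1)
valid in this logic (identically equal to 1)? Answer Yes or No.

x_1 = 0 ↦ 1
x_1 = 1/2 ↦ 1
x_1 = 1 ↦ 1
Every assignment gives a value ≥ 1.

Yes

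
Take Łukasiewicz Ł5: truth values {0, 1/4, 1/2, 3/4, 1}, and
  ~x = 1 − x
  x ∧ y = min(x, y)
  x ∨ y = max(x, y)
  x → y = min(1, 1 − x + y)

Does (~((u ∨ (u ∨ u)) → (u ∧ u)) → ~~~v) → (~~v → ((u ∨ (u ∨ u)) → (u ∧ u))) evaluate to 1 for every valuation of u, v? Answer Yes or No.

At u = 3/4, v = 1/4, for instance:
u ∨ u = 3/4 ∨ 3/4 = 3/4
u ∨ (u ∨ u) = 3/4 ∨ 3/4 = 3/4
u ∧ u = 3/4 ∧ 3/4 = 3/4
(u ∨ (u ∨ u)) → (u ∧ u) = 3/4 → 3/4 = 1
~((u ∨ (u ∨ u)) → (u ∧ u)) = ~1 = 0
~v = ~1/4 = 3/4
~~v = ~3/4 = 1/4
~~~v = ~1/4 = 3/4
~((u ∨ (u ∨ u)) → (u ∧ u)) → ~~~v = 0 → 3/4 = 1
~~v → ((u ∨ (u ∨ u)) → (u ∧ u)) = 1/4 → 1 = 1
(~((u ∨ (u ∨ u)) → (u ∧ u)) → ~~~v) → (~~v → ((u ∨ (u ∨ u)) → (u ∧ u))) = 1 → 1 = 1
and checking the remaining 24 assignments likewise gives ≥ 1 in every case.

Yes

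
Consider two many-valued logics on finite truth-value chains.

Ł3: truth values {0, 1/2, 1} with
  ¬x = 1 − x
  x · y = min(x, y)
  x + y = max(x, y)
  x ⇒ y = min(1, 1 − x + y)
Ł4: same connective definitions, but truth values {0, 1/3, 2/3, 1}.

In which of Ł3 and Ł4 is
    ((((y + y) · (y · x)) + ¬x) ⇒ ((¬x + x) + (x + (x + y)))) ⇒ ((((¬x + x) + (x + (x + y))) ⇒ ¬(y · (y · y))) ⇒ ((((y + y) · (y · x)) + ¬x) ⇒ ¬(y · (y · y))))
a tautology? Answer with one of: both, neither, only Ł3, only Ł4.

In Ł3: every assignment gives 1 — tautology.
In Ł4: every assignment gives 1 — tautology.

both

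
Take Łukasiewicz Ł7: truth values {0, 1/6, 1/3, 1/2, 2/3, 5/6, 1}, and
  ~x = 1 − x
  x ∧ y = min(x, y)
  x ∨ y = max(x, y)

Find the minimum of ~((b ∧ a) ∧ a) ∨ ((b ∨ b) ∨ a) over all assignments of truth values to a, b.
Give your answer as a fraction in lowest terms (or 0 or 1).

1/2

Take a = 1/2, b = 1/2:
b ∧ a = 1/2 ∧ 1/2 = 1/2
(b ∧ a) ∧ a = 1/2 ∧ 1/2 = 1/2
~((b ∧ a) ∧ a) = ~1/2 = 1/2
b ∨ b = 1/2 ∨ 1/2 = 1/2
(b ∨ b) ∨ a = 1/2 ∨ 1/2 = 1/2
~((b ∧ a) ∧ a) ∨ ((b ∨ b) ∨ a) = 1/2 ∨ 1/2 = 1/2
No assignment yields a value below 1/2, so this is the minimum.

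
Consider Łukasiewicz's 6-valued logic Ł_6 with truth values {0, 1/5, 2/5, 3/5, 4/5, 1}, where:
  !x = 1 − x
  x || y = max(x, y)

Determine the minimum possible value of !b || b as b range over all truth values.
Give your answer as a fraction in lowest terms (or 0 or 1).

3/5

Take b = 2/5:
!b = !2/5 = 3/5
!b || b = 3/5 || 2/5 = 3/5
No assignment yields a value below 3/5, so this is the minimum.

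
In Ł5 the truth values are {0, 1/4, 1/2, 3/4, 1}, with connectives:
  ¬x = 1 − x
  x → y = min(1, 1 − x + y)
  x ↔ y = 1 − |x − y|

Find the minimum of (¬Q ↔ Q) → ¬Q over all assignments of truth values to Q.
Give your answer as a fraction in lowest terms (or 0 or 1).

1/2

Take Q = 1/2:
¬Q = ¬1/2 = 1/2
¬Q ↔ Q = 1/2 ↔ 1/2 = 1
¬Q = ¬1/2 = 1/2
(¬Q ↔ Q) → ¬Q = 1 → 1/2 = 1/2
No assignment yields a value below 1/2, so this is the minimum.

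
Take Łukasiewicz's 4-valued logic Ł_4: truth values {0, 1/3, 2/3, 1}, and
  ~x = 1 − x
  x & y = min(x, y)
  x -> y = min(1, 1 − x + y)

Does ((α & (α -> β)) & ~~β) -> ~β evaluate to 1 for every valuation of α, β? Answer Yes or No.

No

Counterexample: take α = 1/3, β = 1.
α -> β = 1/3 -> 1 = 1
α & (α -> β) = 1/3 & 1 = 1/3
~β = ~1 = 0
~~β = ~0 = 1
(α & (α -> β)) & ~~β = 1/3 & 1 = 1/3
~β = ~1 = 0
((α & (α -> β)) & ~~β) -> ~β = 1/3 -> 0 = 2/3
This gives 2/3 ≠ 1.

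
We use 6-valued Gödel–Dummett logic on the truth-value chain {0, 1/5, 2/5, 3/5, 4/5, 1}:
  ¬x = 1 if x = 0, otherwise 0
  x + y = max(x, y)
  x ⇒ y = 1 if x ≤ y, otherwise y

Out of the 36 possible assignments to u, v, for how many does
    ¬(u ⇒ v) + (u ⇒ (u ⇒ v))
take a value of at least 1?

26

value 1: 26 assignments (counts)
value 4/5: 1 assignment
value 3/5: 2 assignments
value 2/5: 3 assignments
value 1/5: 4 assignments
So 26 of the 36 assignments meet the threshold.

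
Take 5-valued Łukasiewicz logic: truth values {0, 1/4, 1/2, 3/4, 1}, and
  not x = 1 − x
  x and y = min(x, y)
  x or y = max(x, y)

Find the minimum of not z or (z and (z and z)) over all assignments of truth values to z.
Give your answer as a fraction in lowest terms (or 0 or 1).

Take z = 1/2:
not z = not 1/2 = 1/2
z and z = 1/2 and 1/2 = 1/2
z and (z and z) = 1/2 and 1/2 = 1/2
not z or (z and (z and z)) = 1/2 or 1/2 = 1/2
No assignment yields a value below 1/2, so this is the minimum.

1/2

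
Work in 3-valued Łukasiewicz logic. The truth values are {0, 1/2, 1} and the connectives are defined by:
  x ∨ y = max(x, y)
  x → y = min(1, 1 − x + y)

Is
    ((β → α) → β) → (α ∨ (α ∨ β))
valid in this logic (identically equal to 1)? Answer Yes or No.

No

Counterexample: take α = 0, β = 1/2.
β → α = 1/2 → 0 = 1/2
(β → α) → β = 1/2 → 1/2 = 1
α ∨ β = 0 ∨ 1/2 = 1/2
α ∨ (α ∨ β) = 0 ∨ 1/2 = 1/2
((β → α) → β) → (α ∨ (α ∨ β)) = 1 → 1/2 = 1/2
This gives 1/2 ≠ 1.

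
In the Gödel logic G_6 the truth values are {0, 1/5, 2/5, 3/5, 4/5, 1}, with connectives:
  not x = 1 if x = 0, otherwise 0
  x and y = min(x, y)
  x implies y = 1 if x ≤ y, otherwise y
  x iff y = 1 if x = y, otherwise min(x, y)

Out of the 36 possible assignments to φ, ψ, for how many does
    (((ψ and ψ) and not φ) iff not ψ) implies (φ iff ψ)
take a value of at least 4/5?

value 1: 16 assignments (counts)
value 4/5: 2 assignments (counts)
value 3/5: 4 assignments
value 2/5: 6 assignments
value 1/5: 8 assignments
So 18 of the 36 assignments meet the threshold.

18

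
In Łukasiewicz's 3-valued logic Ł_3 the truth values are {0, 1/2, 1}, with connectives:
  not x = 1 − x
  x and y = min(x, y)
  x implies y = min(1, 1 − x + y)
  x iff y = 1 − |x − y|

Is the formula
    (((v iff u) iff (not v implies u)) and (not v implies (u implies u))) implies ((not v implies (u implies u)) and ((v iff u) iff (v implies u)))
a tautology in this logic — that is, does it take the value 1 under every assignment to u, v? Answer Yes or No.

Counterexample: take u = 1/2, v = 0.
v iff u = 0 iff 1/2 = 1/2
not v = not 0 = 1
not v implies u = 1 implies 1/2 = 1/2
(v iff u) iff (not v implies u) = 1/2 iff 1/2 = 1
not v = not 0 = 1
u implies u = 1/2 implies 1/2 = 1
not v implies (u implies u) = 1 implies 1 = 1
((v iff u) iff (not v implies u)) and (not v implies (u implies u)) = 1 and 1 = 1
not v = not 0 = 1
u implies u = 1/2 implies 1/2 = 1
not v implies (u implies u) = 1 implies 1 = 1
v iff u = 0 iff 1/2 = 1/2
v implies u = 0 implies 1/2 = 1
(v iff u) iff (v implies u) = 1/2 iff 1 = 1/2
(not v implies (u implies u)) and ((v iff u) iff (v implies u)) = 1 and 1/2 = 1/2
(((v iff u) iff (not v implies u)) and (not v implies (u implies u))) implies ((not v implies (u implies u)) and ((v iff u) iff (v implies u))) = 1 implies 1/2 = 1/2
This gives 1/2 ≠ 1.

No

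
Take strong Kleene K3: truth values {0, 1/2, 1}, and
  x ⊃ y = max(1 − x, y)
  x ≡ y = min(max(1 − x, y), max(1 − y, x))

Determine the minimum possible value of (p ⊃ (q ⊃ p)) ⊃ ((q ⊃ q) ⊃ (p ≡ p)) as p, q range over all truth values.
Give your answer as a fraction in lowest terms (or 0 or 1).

Take p = 1/2, q = 0:
q ⊃ p = 0 ⊃ 1/2 = 1
p ⊃ (q ⊃ p) = 1/2 ⊃ 1 = 1
q ⊃ q = 0 ⊃ 0 = 1
p ≡ p = 1/2 ≡ 1/2 = 1/2
(q ⊃ q) ⊃ (p ≡ p) = 1 ⊃ 1/2 = 1/2
(p ⊃ (q ⊃ p)) ⊃ ((q ⊃ q) ⊃ (p ≡ p)) = 1 ⊃ 1/2 = 1/2
No assignment yields a value below 1/2, so this is the minimum.

1/2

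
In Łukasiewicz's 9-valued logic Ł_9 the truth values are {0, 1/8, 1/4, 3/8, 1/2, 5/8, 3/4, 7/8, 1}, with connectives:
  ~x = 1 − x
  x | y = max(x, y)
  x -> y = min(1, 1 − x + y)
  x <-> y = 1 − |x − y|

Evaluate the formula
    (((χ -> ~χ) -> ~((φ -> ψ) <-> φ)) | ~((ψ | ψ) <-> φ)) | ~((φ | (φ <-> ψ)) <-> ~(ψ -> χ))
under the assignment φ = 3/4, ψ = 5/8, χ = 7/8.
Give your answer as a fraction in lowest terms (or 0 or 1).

~χ = ~7/8 = 1/8
χ -> ~χ = 7/8 -> 1/8 = 1/4
φ -> ψ = 3/4 -> 5/8 = 7/8
(φ -> ψ) <-> φ = 7/8 <-> 3/4 = 7/8
~((φ -> ψ) <-> φ) = ~7/8 = 1/8
(χ -> ~χ) -> ~((φ -> ψ) <-> φ) = 1/4 -> 1/8 = 7/8
ψ | ψ = 5/8 | 5/8 = 5/8
(ψ | ψ) <-> φ = 5/8 <-> 3/4 = 7/8
~((ψ | ψ) <-> φ) = ~7/8 = 1/8
((χ -> ~χ) -> ~((φ -> ψ) <-> φ)) | ~((ψ | ψ) <-> φ) = 7/8 | 1/8 = 7/8
φ <-> ψ = 3/4 <-> 5/8 = 7/8
φ | (φ <-> ψ) = 3/4 | 7/8 = 7/8
ψ -> χ = 5/8 -> 7/8 = 1
~(ψ -> χ) = ~1 = 0
(φ | (φ <-> ψ)) <-> ~(ψ -> χ) = 7/8 <-> 0 = 1/8
~((φ | (φ <-> ψ)) <-> ~(ψ -> χ)) = ~1/8 = 7/8
(((χ -> ~χ) -> ~((φ -> ψ) <-> φ)) | ~((ψ | ψ) <-> φ)) | ~((φ | (φ <-> ψ)) <-> ~(ψ -> χ)) = 7/8 | 7/8 = 7/8

7/8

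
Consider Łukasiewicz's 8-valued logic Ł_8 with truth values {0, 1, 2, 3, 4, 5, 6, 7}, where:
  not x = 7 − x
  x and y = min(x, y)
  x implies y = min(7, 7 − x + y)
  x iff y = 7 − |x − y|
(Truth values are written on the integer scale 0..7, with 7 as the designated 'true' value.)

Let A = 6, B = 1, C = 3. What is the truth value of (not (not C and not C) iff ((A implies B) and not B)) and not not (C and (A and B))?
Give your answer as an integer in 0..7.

1

not C = not 3 = 4
not C = not 3 = 4
not C and not C = 4 and 4 = 4
not (not C and not C) = not 4 = 3
A implies B = 6 implies 1 = 2
not B = not 1 = 6
(A implies B) and not B = 2 and 6 = 2
not (not C and not C) iff ((A implies B) and not B) = 3 iff 2 = 6
A and B = 6 and 1 = 1
C and (A and B) = 3 and 1 = 1
not (C and (A and B)) = not 1 = 6
not not (C and (A and B)) = not 6 = 1
(not (not C and not C) iff ((A implies B) and not B)) and not not (C and (A and B)) = 6 and 1 = 1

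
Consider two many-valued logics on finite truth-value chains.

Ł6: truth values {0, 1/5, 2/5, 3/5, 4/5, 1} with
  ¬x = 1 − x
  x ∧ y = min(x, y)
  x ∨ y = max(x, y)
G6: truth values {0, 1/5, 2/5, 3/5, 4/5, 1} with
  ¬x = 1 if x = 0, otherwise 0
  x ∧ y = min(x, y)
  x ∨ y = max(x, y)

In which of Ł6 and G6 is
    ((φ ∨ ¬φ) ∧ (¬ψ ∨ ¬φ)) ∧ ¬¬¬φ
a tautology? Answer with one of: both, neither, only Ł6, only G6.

neither

In Ł6: at φ = 1/5, ψ = 0 the value is 4/5 — not a tautology.
In G6: at φ = 1/5, ψ = 0 the value is 0 — not a tautology.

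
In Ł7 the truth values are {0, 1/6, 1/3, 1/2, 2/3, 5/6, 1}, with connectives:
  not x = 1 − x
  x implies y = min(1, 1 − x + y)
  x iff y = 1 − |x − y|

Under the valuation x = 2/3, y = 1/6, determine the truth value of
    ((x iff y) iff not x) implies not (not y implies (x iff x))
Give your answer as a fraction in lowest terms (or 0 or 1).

x iff y = 2/3 iff 1/6 = 1/2
not x = not 2/3 = 1/3
(x iff y) iff not x = 1/2 iff 1/3 = 5/6
not y = not 1/6 = 5/6
x iff x = 2/3 iff 2/3 = 1
not y implies (x iff x) = 5/6 implies 1 = 1
not (not y implies (x iff x)) = not 1 = 0
((x iff y) iff not x) implies not (not y implies (x iff x)) = 5/6 implies 0 = 1/6

1/6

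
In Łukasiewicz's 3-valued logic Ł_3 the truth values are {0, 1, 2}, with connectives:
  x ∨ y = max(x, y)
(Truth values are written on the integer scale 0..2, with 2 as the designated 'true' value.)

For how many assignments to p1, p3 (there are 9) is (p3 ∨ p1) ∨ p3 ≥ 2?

p1 = 0, p3 = 0 ↦ 0  <
p1 = 0, p3 = 1 ↦ 1  <
p1 = 0, p3 = 2 ↦ 2  ≥
p1 = 1, p3 = 0 ↦ 1  <
p1 = 1, p3 = 1 ↦ 1  <
p1 = 1, p3 = 2 ↦ 2  ≥
p1 = 2, p3 = 0 ↦ 2  ≥
p1 = 2, p3 = 1 ↦ 2  ≥
p1 = 2, p3 = 2 ↦ 2  ≥
So 5 of the 9 assignments meet the threshold.

5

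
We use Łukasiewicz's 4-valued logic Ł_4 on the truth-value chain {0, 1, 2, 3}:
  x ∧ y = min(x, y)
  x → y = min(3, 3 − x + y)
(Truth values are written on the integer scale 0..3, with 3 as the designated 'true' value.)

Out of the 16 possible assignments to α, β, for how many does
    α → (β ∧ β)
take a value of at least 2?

α = 0, β = 0 ↦ 3  ≥
α = 0, β = 1 ↦ 3  ≥
α = 0, β = 2 ↦ 3  ≥
α = 0, β = 3 ↦ 3  ≥
α = 1, β = 0 ↦ 2  ≥
α = 1, β = 1 ↦ 3  ≥
α = 1, β = 2 ↦ 3  ≥
α = 1, β = 3 ↦ 3  ≥
α = 2, β = 0 ↦ 1  <
α = 2, β = 1 ↦ 2  ≥
α = 2, β = 2 ↦ 3  ≥
α = 2, β = 3 ↦ 3  ≥
α = 3, β = 0 ↦ 0  <
α = 3, β = 1 ↦ 1  <
α = 3, β = 2 ↦ 2  ≥
α = 3, β = 3 ↦ 3  ≥
So 13 of the 16 assignments meet the threshold.

13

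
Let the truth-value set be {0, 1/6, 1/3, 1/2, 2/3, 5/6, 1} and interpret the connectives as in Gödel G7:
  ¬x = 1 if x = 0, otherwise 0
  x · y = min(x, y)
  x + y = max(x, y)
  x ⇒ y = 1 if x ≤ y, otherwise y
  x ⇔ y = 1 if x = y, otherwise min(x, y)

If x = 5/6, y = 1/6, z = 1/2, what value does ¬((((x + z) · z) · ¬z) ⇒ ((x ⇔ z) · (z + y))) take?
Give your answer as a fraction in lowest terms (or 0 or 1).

x + z = 5/6 + 1/2 = 5/6
(x + z) · z = 5/6 · 1/2 = 1/2
¬z = ¬1/2 = 0
((x + z) · z) · ¬z = 1/2 · 0 = 0
x ⇔ z = 5/6 ⇔ 1/2 = 1/2
z + y = 1/2 + 1/6 = 1/2
(x ⇔ z) · (z + y) = 1/2 · 1/2 = 1/2
(((x + z) · z) · ¬z) ⇒ ((x ⇔ z) · (z + y)) = 0 ⇒ 1/2 = 1
¬((((x + z) · z) · ¬z) ⇒ ((x ⇔ z) · (z + y))) = ¬1 = 0

0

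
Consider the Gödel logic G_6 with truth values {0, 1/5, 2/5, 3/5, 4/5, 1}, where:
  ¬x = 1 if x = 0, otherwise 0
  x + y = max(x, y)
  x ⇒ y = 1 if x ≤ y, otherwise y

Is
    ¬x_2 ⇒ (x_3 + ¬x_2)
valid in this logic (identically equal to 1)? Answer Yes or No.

Yes

At x_2 = 4/5, x_3 = 3/5, for instance:
¬x_2 = ¬4/5 = 0
x_3 + ¬x_2 = 3/5 + 0 = 3/5
¬x_2 ⇒ (x_3 + ¬x_2) = 0 ⇒ 3/5 = 1
and checking the remaining 35 assignments likewise gives ≥ 1 in every case.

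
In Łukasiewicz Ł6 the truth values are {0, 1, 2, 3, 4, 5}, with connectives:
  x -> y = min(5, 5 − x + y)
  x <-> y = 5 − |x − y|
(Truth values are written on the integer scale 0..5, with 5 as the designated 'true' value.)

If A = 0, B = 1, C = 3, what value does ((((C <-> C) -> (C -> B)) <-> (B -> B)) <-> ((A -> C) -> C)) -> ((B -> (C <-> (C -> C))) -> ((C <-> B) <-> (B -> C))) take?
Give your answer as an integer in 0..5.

3

C <-> C = 3 <-> 3 = 5
C -> B = 3 -> 1 = 3
(C <-> C) -> (C -> B) = 5 -> 3 = 3
B -> B = 1 -> 1 = 5
((C <-> C) -> (C -> B)) <-> (B -> B) = 3 <-> 5 = 3
A -> C = 0 -> 3 = 5
(A -> C) -> C = 5 -> 3 = 3
(((C <-> C) -> (C -> B)) <-> (B -> B)) <-> ((A -> C) -> C) = 3 <-> 3 = 5
C -> C = 3 -> 3 = 5
C <-> (C -> C) = 3 <-> 5 = 3
B -> (C <-> (C -> C)) = 1 -> 3 = 5
C <-> B = 3 <-> 1 = 3
B -> C = 1 -> 3 = 5
(C <-> B) <-> (B -> C) = 3 <-> 5 = 3
(B -> (C <-> (C -> C))) -> ((C <-> B) <-> (B -> C)) = 5 -> 3 = 3
((((C <-> C) -> (C -> B)) <-> (B -> B)) <-> ((A -> C) -> C)) -> ((B -> (C <-> (C -> C))) -> ((C <-> B) <-> (B -> C))) = 5 -> 3 = 3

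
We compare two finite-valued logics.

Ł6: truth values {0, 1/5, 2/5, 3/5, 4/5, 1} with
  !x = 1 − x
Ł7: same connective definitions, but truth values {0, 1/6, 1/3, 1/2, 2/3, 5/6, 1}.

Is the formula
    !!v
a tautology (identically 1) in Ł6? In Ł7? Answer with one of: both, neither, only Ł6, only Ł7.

neither

In Ł6: at v = 0 the value is 0 — not a tautology.
In Ł7: at v = 0 the value is 0 — not a tautology.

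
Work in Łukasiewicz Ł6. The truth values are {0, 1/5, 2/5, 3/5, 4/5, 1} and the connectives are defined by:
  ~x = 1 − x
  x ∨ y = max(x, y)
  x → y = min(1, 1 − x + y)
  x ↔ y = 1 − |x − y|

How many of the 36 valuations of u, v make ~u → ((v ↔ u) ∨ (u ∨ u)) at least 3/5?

32

value 1: 27 assignments (counts)
value 4/5: 3 assignments (counts)
value 3/5: 2 assignments (counts)
value 2/5: 2 assignments
value 1/5: 1 assignment
value 0: 1 assignment
So 32 of the 36 assignments meet the threshold.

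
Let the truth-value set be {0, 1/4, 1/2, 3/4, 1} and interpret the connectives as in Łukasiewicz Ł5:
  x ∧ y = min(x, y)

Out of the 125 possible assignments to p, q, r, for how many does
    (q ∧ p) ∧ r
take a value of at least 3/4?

value 1: 1 assignment (counts)
value 3/4: 7 assignments (counts)
value 1/2: 19 assignments
value 1/4: 37 assignments
value 0: 61 assignments
So 8 of the 125 assignments meet the threshold.

8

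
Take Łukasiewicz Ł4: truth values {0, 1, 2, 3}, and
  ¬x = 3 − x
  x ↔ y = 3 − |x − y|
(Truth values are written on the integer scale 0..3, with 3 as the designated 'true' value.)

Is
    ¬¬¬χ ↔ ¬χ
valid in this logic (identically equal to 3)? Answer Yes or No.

χ = 0 ↦ 3
χ = 1 ↦ 3
χ = 2 ↦ 3
χ = 3 ↦ 3
Every assignment gives a value ≥ 3.

Yes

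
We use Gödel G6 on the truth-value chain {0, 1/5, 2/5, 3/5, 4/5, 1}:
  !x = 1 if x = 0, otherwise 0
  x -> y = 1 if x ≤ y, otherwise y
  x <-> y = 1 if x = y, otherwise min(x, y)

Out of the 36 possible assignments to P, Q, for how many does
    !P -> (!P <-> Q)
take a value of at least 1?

value 1: 31 assignments (counts)
value 4/5: 1 assignment
value 3/5: 1 assignment
value 2/5: 1 assignment
value 1/5: 1 assignment
value 0: 1 assignment
So 31 of the 36 assignments meet the threshold.

31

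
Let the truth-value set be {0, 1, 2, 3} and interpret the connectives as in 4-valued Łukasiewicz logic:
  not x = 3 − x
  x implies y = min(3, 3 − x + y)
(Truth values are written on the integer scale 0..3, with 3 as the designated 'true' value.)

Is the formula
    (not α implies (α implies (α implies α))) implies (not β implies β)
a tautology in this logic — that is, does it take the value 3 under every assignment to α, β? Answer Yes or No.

Counterexample: take α = 0, β = 0.
not α = not 0 = 3
α implies α = 0 implies 0 = 3
α implies (α implies α) = 0 implies 3 = 3
not α implies (α implies (α implies α)) = 3 implies 3 = 3
not β = not 0 = 3
not β implies β = 3 implies 0 = 0
(not α implies (α implies (α implies α))) implies (not β implies β) = 3 implies 0 = 0
This gives 0 ≠ 3.

No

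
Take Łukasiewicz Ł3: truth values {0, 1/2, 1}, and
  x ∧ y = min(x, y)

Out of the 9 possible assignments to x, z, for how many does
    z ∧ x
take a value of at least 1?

1

x = 0, z = 0 ↦ 0  <
x = 0, z = 1/2 ↦ 0  <
x = 0, z = 1 ↦ 0  <
x = 1/2, z = 0 ↦ 0  <
x = 1/2, z = 1/2 ↦ 1/2  <
x = 1/2, z = 1 ↦ 1/2  <
x = 1, z = 0 ↦ 0  <
x = 1, z = 1/2 ↦ 1/2  <
x = 1, z = 1 ↦ 1  ≥
So 1 of the 9 assignments meets the threshold.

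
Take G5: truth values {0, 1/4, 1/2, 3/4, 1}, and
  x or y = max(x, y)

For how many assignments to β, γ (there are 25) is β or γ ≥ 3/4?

value 1: 9 assignments (counts)
value 3/4: 7 assignments (counts)
value 1/2: 5 assignments
value 1/4: 3 assignments
value 0: 1 assignment
So 16 of the 25 assignments meet the threshold.

16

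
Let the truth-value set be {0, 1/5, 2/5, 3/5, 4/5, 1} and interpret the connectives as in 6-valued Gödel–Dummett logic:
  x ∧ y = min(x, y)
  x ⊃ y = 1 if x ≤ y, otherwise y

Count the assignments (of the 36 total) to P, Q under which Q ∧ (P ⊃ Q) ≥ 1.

6

value 1: 6 assignments (counts)
value 4/5: 6 assignments
value 3/5: 6 assignments
value 2/5: 6 assignments
value 1/5: 6 assignments
value 0: 6 assignments
So 6 of the 36 assignments meet the threshold.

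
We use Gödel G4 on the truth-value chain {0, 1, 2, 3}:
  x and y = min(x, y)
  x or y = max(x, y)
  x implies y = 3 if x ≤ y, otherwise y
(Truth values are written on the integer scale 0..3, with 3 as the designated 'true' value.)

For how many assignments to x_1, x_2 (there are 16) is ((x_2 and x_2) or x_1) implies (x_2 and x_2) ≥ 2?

x_1 = 0, x_2 = 0 ↦ 3  ≥
x_1 = 0, x_2 = 1 ↦ 3  ≥
x_1 = 0, x_2 = 2 ↦ 3  ≥
x_1 = 0, x_2 = 3 ↦ 3  ≥
x_1 = 1, x_2 = 0 ↦ 0  <
x_1 = 1, x_2 = 1 ↦ 3  ≥
x_1 = 1, x_2 = 2 ↦ 3  ≥
x_1 = 1, x_2 = 3 ↦ 3  ≥
x_1 = 2, x_2 = 0 ↦ 0  <
x_1 = 2, x_2 = 1 ↦ 1  <
x_1 = 2, x_2 = 2 ↦ 3  ≥
x_1 = 2, x_2 = 3 ↦ 3  ≥
x_1 = 3, x_2 = 0 ↦ 0  <
x_1 = 3, x_2 = 1 ↦ 1  <
x_1 = 3, x_2 = 2 ↦ 2  ≥
x_1 = 3, x_2 = 3 ↦ 3  ≥
So 11 of the 16 assignments meet the threshold.

11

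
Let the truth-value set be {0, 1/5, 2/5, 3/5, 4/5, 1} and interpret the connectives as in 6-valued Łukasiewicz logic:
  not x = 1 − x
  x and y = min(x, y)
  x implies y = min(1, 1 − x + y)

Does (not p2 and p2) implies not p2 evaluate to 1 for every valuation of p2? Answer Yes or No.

p2 = 0 ↦ 1
p2 = 1/5 ↦ 1
p2 = 2/5 ↦ 1
p2 = 3/5 ↦ 1
p2 = 4/5 ↦ 1
p2 = 1 ↦ 1
Every assignment gives a value ≥ 1.

Yes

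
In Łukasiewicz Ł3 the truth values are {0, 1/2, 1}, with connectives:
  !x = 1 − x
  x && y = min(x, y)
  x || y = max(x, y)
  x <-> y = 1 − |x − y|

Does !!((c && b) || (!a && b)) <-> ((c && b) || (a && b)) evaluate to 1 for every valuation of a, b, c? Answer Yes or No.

No

Counterexample: take a = 0, b = 1/2, c = 0.
c && b = 0 && 1/2 = 0
!a = !0 = 1
!a && b = 1 && 1/2 = 1/2
(c && b) || (!a && b) = 0 || 1/2 = 1/2
!((c && b) || (!a && b)) = !1/2 = 1/2
!!((c && b) || (!a && b)) = !1/2 = 1/2
c && b = 0 && 1/2 = 0
a && b = 0 && 1/2 = 0
(c && b) || (a && b) = 0 || 0 = 0
!!((c && b) || (!a && b)) <-> ((c && b) || (a && b)) = 1/2 <-> 0 = 1/2
This gives 1/2 ≠ 1.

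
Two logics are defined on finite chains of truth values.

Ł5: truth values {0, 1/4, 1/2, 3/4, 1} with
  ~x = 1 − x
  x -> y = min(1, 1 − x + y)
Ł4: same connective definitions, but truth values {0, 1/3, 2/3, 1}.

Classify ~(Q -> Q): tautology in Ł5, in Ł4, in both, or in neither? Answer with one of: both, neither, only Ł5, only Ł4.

In Ł5: at Q = 0 the value is 0 — not a tautology.
In Ł4: at Q = 0 the value is 0 — not a tautology.

neither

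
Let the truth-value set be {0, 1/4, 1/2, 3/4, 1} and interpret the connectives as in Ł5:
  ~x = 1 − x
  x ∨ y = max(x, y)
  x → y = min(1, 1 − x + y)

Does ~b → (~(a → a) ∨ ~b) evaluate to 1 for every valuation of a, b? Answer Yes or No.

At a = 3/4, b = 1/2, for instance:
~b = ~1/2 = 1/2
a → a = 3/4 → 3/4 = 1
~(a → a) = ~1 = 0
~(a → a) ∨ ~b = 0 ∨ 1/2 = 1/2
~b → (~(a → a) ∨ ~b) = 1/2 → 1/2 = 1
and checking the remaining 24 assignments likewise gives ≥ 1 in every case.

Yes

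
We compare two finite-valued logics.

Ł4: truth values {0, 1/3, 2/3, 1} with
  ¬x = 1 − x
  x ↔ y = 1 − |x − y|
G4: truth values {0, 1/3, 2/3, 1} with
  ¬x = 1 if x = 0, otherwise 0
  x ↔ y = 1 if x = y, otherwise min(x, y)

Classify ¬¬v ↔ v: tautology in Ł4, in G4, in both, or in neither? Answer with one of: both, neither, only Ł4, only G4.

In Ł4: every assignment gives 1 — tautology.
In G4: at v = 1/3 the value is 1/3 — not a tautology.

only Ł4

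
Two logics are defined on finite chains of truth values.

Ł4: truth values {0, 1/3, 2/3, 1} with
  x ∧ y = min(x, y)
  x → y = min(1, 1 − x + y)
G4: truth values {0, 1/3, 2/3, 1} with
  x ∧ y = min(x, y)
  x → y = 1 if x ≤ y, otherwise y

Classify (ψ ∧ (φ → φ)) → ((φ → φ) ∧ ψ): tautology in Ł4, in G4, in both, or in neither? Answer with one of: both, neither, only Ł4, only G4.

both

In Ł4: every assignment gives 1 — tautology.
In G4: every assignment gives 1 — tautology.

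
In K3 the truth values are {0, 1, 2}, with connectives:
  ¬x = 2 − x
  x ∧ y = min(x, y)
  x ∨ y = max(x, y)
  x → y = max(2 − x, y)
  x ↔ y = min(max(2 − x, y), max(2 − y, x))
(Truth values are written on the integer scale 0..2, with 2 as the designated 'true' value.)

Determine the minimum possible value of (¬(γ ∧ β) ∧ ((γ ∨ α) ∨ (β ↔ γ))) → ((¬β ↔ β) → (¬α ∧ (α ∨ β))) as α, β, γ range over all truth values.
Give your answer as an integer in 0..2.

1

Take α = 0, β = 1, γ = 0:
γ ∧ β = 0 ∧ 1 = 0
¬(γ ∧ β) = ¬0 = 2
γ ∨ α = 0 ∨ 0 = 0
β ↔ γ = 1 ↔ 0 = 1
(γ ∨ α) ∨ (β ↔ γ) = 0 ∨ 1 = 1
¬(γ ∧ β) ∧ ((γ ∨ α) ∨ (β ↔ γ)) = 2 ∧ 1 = 1
¬β = ¬1 = 1
¬β ↔ β = 1 ↔ 1 = 1
¬α = ¬0 = 2
α ∨ β = 0 ∨ 1 = 1
¬α ∧ (α ∨ β) = 2 ∧ 1 = 1
(¬β ↔ β) → (¬α ∧ (α ∨ β)) = 1 → 1 = 1
(¬(γ ∧ β) ∧ ((γ ∨ α) ∨ (β ↔ γ))) → ((¬β ↔ β) → (¬α ∧ (α ∨ β))) = 1 → 1 = 1
No assignment yields a value below 1, so this is the minimum.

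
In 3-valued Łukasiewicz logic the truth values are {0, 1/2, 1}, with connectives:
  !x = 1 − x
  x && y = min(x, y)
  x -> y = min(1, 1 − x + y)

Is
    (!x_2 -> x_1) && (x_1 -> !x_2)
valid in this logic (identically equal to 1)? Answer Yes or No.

Counterexample: take x_1 = 0, x_2 = 0.
!x_2 = !0 = 1
!x_2 -> x_1 = 1 -> 0 = 0
x_1 -> !x_2 = 0 -> 1 = 1
(!x_2 -> x_1) && (x_1 -> !x_2) = 0 && 1 = 0
This gives 0 ≠ 1.

No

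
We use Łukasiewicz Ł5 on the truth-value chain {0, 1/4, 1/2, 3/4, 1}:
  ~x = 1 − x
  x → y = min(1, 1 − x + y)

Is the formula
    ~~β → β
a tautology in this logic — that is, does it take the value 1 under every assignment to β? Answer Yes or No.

Yes

β = 0 ↦ 1
β = 1/4 ↦ 1
β = 1/2 ↦ 1
β = 3/4 ↦ 1
β = 1 ↦ 1
Every assignment gives a value ≥ 1.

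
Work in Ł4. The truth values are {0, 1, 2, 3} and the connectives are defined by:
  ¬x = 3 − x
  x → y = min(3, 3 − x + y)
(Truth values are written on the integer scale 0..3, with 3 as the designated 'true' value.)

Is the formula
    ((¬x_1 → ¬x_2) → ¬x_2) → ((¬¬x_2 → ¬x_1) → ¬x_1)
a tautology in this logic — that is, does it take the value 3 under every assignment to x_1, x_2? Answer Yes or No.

Counterexample: take x_1 = 1, x_2 = 0.
¬x_1 = ¬1 = 2
¬x_2 = ¬0 = 3
¬x_1 → ¬x_2 = 2 → 3 = 3
¬x_2 = ¬0 = 3
(¬x_1 → ¬x_2) → ¬x_2 = 3 → 3 = 3
¬x_2 = ¬0 = 3
¬¬x_2 = ¬3 = 0
¬x_1 = ¬1 = 2
¬¬x_2 → ¬x_1 = 0 → 2 = 3
¬x_1 = ¬1 = 2
(¬¬x_2 → ¬x_1) → ¬x_1 = 3 → 2 = 2
((¬x_1 → ¬x_2) → ¬x_2) → ((¬¬x_2 → ¬x_1) → ¬x_1) = 3 → 2 = 2
This gives 2 ≠ 3.

No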